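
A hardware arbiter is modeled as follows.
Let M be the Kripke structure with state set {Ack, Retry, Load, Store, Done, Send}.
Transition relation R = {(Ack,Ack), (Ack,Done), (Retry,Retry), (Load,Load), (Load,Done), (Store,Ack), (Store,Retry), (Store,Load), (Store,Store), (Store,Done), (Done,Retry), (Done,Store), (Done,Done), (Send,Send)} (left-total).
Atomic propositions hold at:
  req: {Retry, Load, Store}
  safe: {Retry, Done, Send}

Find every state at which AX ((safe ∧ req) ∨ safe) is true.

{Retry, Send}

Sat(safe ∧ req) = {Retry}
Sat((safe ∧ req) ∨ safe) = {Retry, Done, Send}
Sat(AX ((safe ∧ req) ∨ safe)) = {s : every successor in {Retry, Done, Send}} = {Retry, Send}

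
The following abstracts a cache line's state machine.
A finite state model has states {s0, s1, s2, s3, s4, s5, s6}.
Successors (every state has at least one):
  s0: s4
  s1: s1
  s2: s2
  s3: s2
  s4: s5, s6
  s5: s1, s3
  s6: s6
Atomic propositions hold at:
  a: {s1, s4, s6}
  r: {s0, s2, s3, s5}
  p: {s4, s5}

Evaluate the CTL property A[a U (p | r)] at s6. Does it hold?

Sat(p | r) = {s0, s2, s3, s4, s5}
A[a U (p | r)]: least fixpoint, start Z0 = Sat((p | r)) = {s0, s2, s3, s4, s5}, add states in Sat(a) with every successor in Z. Already a fixed point.
Sat(A[a U (p | r)]) = {s0, s2, s3, s4, s5}
s6 ∉ Sat(A[a U (p | r)]) = {s0, s2, s3, s4, s5}, so the formula does not hold at s6.

No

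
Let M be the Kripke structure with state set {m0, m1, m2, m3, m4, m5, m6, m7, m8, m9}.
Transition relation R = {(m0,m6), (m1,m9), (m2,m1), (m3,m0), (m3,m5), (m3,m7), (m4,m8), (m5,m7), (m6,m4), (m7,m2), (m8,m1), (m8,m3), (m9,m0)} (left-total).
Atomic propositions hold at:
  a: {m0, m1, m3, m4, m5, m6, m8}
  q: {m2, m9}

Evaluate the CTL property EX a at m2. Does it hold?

Sat(EX a) = {s : some successor in {m0, m1, m3, m4, m5, m6, m8}} = {m0, m2, m3, m4, m6, m8, m9}
m2 ∈ Sat(EX a) = {m0, m2, m3, m4, m6, m8, m9}, so the formula holds at m2.

Yes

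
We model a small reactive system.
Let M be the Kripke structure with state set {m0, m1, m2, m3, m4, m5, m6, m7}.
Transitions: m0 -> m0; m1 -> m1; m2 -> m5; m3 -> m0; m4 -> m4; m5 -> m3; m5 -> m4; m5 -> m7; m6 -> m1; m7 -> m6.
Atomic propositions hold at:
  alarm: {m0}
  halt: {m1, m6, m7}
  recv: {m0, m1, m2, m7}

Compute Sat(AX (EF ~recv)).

{m2, m4, m5, m7}

Sat(~recv) = {m3, m4, m5, m6}
EF ~recv: least fixpoint, start Z0 = {m3, m4, m5, m6}, add states with some successor in Z. Z1 = {m2, m3, m4, m5, m6, m7}; fixed.
Sat(EF ~recv) = {m2, m3, m4, m5, m6, m7}
Sat(AX (EF ~recv)) = {s : every successor in {m2, m3, m4, m5, m6, m7}} = {m2, m4, m5, m7}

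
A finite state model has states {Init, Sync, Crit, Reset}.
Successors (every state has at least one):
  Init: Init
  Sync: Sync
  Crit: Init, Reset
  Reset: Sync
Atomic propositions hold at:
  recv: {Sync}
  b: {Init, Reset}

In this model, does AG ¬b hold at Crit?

No

Sat(¬b) = {Sync, Crit}
AG ¬b: greatest fixpoint, start Z0 = {Sync, Crit}, keep only states in Sat with every successor in Z. Z1 = {Sync}; fixed.
Sat(AG ¬b) = {Sync}
Crit ∉ Sat(AG ¬b) = {Sync}, so the formula does not hold at Crit.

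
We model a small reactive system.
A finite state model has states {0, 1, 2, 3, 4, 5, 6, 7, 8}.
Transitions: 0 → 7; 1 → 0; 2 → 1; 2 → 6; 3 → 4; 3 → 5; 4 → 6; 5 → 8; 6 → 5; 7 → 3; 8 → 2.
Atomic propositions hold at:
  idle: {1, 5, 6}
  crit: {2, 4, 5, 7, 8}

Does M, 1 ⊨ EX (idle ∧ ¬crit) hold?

No

Sat(¬crit) = {0, 1, 3, 6}
Sat(idle ∧ ¬crit) = {1, 6}
Sat(EX (idle ∧ ¬crit)) = {s : some successor in {1, 6}} = {2, 4}
1 ∉ Sat(EX (idle ∧ ¬crit)) = {2, 4}, so the formula does not hold at 1.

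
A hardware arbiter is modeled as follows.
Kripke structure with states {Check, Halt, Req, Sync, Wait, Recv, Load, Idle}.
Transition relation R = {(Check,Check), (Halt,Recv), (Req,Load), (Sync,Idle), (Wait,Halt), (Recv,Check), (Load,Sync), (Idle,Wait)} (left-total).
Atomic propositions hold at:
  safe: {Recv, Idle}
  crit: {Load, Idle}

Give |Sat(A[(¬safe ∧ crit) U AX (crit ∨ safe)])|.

Sat(¬safe) = {Check, Halt, Req, Sync, Wait, Load}
Sat(¬safe ∧ crit) = {Load}
Sat(crit ∨ safe) = {Recv, Load, Idle}
Sat(AX (crit ∨ safe)) = {s : every successor in {Recv, Load, Idle}} = {Halt, Req, Sync}
A[(¬safe ∧ crit) U AX (crit ∨ safe)]: least fixpoint, start Z0 = Sat(AX (crit ∨ safe)) = {Halt, Req, Sync}, add states in Sat(¬safe ∧ crit) with every successor in Z. Z1 = {Halt, Req, Sync, Load}; fixed.
Sat(A[(¬safe ∧ crit) U AX (crit ∨ safe)]) = {Halt, Req, Sync, Load}
|Sat(A[(¬safe ∧ crit) U AX (crit ∨ safe)])| = |{Halt, Req, Sync, Load}| = 4.

4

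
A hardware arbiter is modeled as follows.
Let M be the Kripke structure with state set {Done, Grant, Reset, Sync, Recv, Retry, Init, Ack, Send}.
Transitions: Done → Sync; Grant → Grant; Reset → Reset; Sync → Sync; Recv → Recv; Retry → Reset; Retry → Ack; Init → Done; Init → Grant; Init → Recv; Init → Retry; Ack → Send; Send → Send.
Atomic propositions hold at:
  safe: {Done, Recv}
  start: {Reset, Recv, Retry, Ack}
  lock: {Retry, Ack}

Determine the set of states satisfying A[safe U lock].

{Retry, Ack}

A[safe U lock]: least fixpoint, start Z0 = Sat(lock) = {Retry, Ack}, add states in Sat(safe) with every successor in Z. Already a fixed point.
Sat(A[safe U lock]) = {Retry, Ack}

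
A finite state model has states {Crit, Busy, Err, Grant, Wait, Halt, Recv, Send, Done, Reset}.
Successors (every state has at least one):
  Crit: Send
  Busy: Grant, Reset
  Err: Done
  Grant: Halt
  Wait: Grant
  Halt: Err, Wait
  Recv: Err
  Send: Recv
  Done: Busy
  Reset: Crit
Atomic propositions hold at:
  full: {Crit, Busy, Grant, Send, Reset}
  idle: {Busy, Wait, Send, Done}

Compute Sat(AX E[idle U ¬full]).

Sat(¬full) = {Err, Wait, Halt, Recv, Done}
E[idle U ¬full]: least fixpoint, start Z0 = Sat(¬full) = {Err, Wait, Halt, Recv, Done}, add states in Sat(idle) with some successor in Z. Z1 = {Err, Wait, Halt, Recv, Send, Done}; fixed.
Sat(E[idle U ¬full]) = {Err, Wait, Halt, Recv, Send, Done}
Sat(AX E[idle U ¬full]) = {s : every successor in {Err, Wait, Halt, Recv, Send, Done}} = {Crit, Err, Grant, Halt, Recv, Send}

{Crit, Err, Grant, Halt, Recv, Send}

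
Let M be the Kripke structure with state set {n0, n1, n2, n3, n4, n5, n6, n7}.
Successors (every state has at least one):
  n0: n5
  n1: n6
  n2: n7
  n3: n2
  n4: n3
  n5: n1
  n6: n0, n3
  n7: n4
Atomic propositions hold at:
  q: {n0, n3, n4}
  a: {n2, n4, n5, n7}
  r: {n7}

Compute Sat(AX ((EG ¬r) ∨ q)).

{n0, n1, n4, n5, n6, n7}

Sat(¬r) = {n0, n1, n2, n3, n4, n5, n6}
EG ¬r: greatest fixpoint, start Z0 = {n0, n1, n2, n3, n4, n5, n6}, keep only states in Sat with some successor in Z. Z1 = {n0, n1, n3, n4, n5, n6}; Z2 = {n0, n1, n4, n5, n6}; Z3 = {n0, n1, n5, n6}; fixed.
Sat(EG ¬r) = {n0, n1, n5, n6}
Sat((EG ¬r) ∨ q) = {n0, n1, n3, n4, n5, n6}
Sat(AX ((EG ¬r) ∨ q)) = {s : every successor in {n0, n1, n3, n4, n5, n6}} = {n0, n1, n4, n5, n6, n7}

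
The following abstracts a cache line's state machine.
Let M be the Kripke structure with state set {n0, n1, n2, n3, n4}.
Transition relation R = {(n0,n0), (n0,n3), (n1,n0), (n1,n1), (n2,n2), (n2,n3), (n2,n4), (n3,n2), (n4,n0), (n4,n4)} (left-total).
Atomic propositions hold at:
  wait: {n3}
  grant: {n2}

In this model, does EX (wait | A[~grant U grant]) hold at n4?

Sat(~grant) = {n0, n1, n3, n4}
A[~grant U grant]: least fixpoint, start Z0 = Sat(grant) = {n2}, add states in Sat(~grant) with every successor in Z. Z1 = {n2, n3}; fixed.
Sat(A[~grant U grant]) = {n2, n3}
Sat(wait | A[~grant U grant]) = {n2, n3}
Sat(EX (wait | A[~grant U grant])) = {s : some successor in {n2, n3}} = {n0, n2, n3}
n4 ∉ Sat(EX (wait | A[~grant U grant])) = {n0, n2, n3}, so the formula does not hold at n4.

No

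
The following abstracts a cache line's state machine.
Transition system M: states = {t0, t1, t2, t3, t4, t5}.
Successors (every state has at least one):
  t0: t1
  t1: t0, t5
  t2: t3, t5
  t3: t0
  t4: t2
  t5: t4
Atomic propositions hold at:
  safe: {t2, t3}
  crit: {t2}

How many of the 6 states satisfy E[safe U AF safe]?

4

AF safe: least fixpoint, start Z0 = {t2, t3}, add states with every successor in Z. Z1 = {t2, t3, t4}; Z2 = {t2, t3, t4, t5}; fixed.
Sat(AF safe) = {t2, t3, t4, t5}
E[safe U AF safe]: least fixpoint, start Z0 = Sat(AF safe) = {t2, t3, t4, t5}, add states in Sat(safe) with some successor in Z. Already a fixed point.
Sat(E[safe U AF safe]) = {t2, t3, t4, t5}
|Sat(E[safe U AF safe])| = |{t2, t3, t4, t5}| = 4.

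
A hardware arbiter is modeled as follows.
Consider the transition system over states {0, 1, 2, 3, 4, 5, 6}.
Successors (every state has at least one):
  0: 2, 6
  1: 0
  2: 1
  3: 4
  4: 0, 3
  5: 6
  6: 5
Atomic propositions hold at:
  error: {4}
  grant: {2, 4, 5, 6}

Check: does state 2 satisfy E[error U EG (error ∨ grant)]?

No

Sat(error ∨ grant) = {2, 4, 5, 6}
EG (error ∨ grant): greatest fixpoint, start Z0 = {2, 4, 5, 6}, keep only states in Sat with some successor in Z. Z1 = {5, 6}; fixed.
Sat(EG (error ∨ grant)) = {5, 6}
E[error U EG (error ∨ grant)]: least fixpoint, start Z0 = Sat(EG (error ∨ grant)) = {5, 6}, add states in Sat(error) with some successor in Z. Already a fixed point.
Sat(E[error U EG (error ∨ grant)]) = {5, 6}
2 ∉ Sat(E[error U EG (error ∨ grant)]) = {5, 6}, so the formula does not hold at 2.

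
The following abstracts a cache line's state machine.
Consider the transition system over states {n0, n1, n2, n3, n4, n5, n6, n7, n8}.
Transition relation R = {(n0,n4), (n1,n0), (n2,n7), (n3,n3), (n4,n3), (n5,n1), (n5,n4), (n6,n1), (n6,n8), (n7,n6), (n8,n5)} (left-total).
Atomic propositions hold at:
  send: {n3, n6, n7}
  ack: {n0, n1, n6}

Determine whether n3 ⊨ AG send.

Yes

AG send: greatest fixpoint, start Z0 = {n3, n6, n7}, keep only states in Sat with every successor in Z. Z1 = {n3, n7}; Z2 = {n3}; fixed.
Sat(AG send) = {n3}
n3 ∈ Sat(AG send) = {n3}, so the formula holds at n3.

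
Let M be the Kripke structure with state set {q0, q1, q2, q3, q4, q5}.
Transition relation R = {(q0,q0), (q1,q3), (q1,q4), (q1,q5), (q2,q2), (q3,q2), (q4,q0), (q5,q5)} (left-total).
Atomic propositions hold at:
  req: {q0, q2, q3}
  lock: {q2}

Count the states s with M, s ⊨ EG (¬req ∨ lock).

3

Sat(¬req) = {q1, q4, q5}
Sat(¬req ∨ lock) = {q1, q2, q4, q5}
EG (¬req ∨ lock): greatest fixpoint, start Z0 = {q1, q2, q4, q5}, keep only states in Sat with some successor in Z. Z1 = {q1, q2, q5}; fixed.
Sat(EG (¬req ∨ lock)) = {q1, q2, q5}
|Sat(EG (¬req ∨ lock))| = |{q1, q2, q5}| = 3.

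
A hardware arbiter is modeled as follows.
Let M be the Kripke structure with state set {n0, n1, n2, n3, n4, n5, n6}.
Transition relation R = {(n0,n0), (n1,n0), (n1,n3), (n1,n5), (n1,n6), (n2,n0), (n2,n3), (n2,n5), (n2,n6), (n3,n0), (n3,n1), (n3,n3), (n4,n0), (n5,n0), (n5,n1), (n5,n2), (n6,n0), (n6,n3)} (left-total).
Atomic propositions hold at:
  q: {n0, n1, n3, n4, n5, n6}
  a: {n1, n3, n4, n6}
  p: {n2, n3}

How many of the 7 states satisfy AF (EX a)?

5

Sat(EX a) = {s : some successor in {n1, n3, n4, n6}} = {n1, n2, n3, n5, n6}
AF (EX a): least fixpoint, start Z0 = {n1, n2, n3, n5, n6}, add states with every successor in Z. Already a fixed point.
Sat(AF (EX a)) = {n1, n2, n3, n5, n6}
|Sat(AF (EX a))| = |{n1, n2, n3, n5, n6}| = 5.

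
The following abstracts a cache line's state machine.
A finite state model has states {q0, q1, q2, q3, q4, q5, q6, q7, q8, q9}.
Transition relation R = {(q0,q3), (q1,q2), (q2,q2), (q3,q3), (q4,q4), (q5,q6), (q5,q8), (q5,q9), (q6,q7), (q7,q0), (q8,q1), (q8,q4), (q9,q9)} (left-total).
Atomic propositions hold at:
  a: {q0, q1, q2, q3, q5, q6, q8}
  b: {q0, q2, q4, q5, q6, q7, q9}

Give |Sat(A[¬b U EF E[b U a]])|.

Sat(¬b) = {q1, q3, q8}
E[b U a]: least fixpoint, start Z0 = Sat(a) = {q0, q1, q2, q3, q5, q6, q8}, add states in Sat(b) with some successor in Z. Z1 = {q0, q1, q2, q3, q5, q6, q7, q8}; fixed.
Sat(E[b U a]) = {q0, q1, q2, q3, q5, q6, q7, q8}
EF E[b U a]: least fixpoint, start Z0 = {q0, q1, q2, q3, q5, q6, q7, q8}, add states with some successor in Z. Already a fixed point.
Sat(EF E[b U a]) = {q0, q1, q2, q3, q5, q6, q7, q8}
A[¬b U EF E[b U a]]: least fixpoint, start Z0 = Sat(EF E[b U a]) = {q0, q1, q2, q3, q5, q6, q7, q8}, add states in Sat(¬b) with every successor in Z. Already a fixed point.
Sat(A[¬b U EF E[b U a]]) = {q0, q1, q2, q3, q5, q6, q7, q8}
|Sat(A[¬b U EF E[b U a]])| = |{q0, q1, q2, q3, q5, q6, q7, q8}| = 8.

8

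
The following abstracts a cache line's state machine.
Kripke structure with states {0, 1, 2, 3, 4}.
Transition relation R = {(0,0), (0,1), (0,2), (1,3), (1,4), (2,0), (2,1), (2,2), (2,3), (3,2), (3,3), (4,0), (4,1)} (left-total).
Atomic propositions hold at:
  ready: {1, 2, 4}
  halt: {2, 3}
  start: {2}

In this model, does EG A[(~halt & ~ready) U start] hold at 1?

No

Sat(~halt) = {0, 1, 4}
Sat(~ready) = {0, 3}
Sat(~halt & ~ready) = {0}
A[(~halt & ~ready) U start]: least fixpoint, start Z0 = Sat(start) = {2}, add states in Sat(~halt & ~ready) with every successor in Z. Already a fixed point.
Sat(A[(~halt & ~ready) U start]) = {2}
EG A[(~halt & ~ready) U start]: greatest fixpoint, start Z0 = {2}, keep only states in Sat with some successor in Z. Already a fixed point.
Sat(EG A[(~halt & ~ready) U start]) = {2}
1 ∉ Sat(EG A[(~halt & ~ready) U start]) = {2}, so the formula does not hold at 1.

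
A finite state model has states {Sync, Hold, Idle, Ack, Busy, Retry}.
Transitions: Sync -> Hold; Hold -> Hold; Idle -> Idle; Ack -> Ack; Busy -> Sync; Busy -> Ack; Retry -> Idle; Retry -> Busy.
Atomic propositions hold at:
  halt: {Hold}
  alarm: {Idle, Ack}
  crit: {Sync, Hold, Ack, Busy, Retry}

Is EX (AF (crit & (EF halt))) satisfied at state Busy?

Yes

EF halt: least fixpoint, start Z0 = {Hold}, add states with some successor in Z. Z1 = {Sync, Hold}; Z2 = {Sync, Hold, Busy}; Z3 = {Sync, Hold, Busy, Retry}; fixed.
Sat(EF halt) = {Sync, Hold, Busy, Retry}
Sat(crit & (EF halt)) = {Sync, Hold, Busy, Retry}
AF (crit & (EF halt)): least fixpoint, start Z0 = {Sync, Hold, Busy, Retry}, add states with every successor in Z. Already a fixed point.
Sat(AF (crit & (EF halt))) = {Sync, Hold, Busy, Retry}
Sat(EX (AF (crit & (EF halt)))) = {s : some successor in {Sync, Hold, Busy, Retry}} = {Sync, Hold, Busy, Retry}
Busy ∈ Sat(EX (AF (crit & (EF halt)))) = {Sync, Hold, Busy, Retry}, so the formula holds at Busy.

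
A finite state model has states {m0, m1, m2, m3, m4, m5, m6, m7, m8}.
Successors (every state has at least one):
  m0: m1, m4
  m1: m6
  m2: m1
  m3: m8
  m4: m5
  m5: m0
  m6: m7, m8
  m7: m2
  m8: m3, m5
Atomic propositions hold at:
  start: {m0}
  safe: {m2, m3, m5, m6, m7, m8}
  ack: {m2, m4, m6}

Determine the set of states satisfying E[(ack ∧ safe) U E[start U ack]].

Sat(ack ∧ safe) = {m2, m6}
E[start U ack]: least fixpoint, start Z0 = Sat(ack) = {m2, m4, m6}, add states in Sat(start) with some successor in Z. Z1 = {m0, m2, m4, m6}; fixed.
Sat(E[start U ack]) = {m0, m2, m4, m6}
E[(ack ∧ safe) U E[start U ack]]: least fixpoint, start Z0 = Sat(E[start U ack]) = {m0, m2, m4, m6}, add states in Sat(ack ∧ safe) with some successor in Z. Already a fixed point.
Sat(E[(ack ∧ safe) U E[start U ack]]) = {m0, m2, m4, m6}

{m0, m2, m4, m6}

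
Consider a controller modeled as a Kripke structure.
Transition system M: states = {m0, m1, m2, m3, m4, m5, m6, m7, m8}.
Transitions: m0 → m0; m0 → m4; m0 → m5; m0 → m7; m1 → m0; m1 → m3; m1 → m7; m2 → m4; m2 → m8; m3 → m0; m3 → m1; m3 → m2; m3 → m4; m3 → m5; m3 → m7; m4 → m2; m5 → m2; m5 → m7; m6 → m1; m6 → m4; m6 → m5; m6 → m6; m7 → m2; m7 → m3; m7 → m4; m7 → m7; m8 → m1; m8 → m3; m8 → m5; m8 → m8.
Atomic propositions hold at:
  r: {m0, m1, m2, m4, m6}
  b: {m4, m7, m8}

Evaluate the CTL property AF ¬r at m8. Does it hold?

Sat(¬r) = {m3, m5, m7, m8}
AF ¬r: least fixpoint, start Z0 = {m3, m5, m7, m8}, add states with every successor in Z. Already a fixed point.
Sat(AF ¬r) = {m3, m5, m7, m8}
m8 ∈ Sat(AF ¬r) = {m3, m5, m7, m8}, so the formula holds at m8.

Yes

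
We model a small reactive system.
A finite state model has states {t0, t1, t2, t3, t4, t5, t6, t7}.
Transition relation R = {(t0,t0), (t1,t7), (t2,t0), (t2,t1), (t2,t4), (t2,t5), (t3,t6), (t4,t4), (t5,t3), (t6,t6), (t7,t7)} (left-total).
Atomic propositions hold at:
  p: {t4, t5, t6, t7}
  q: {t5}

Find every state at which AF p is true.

AF p: least fixpoint, start Z0 = {t4, t5, t6, t7}, add states with every successor in Z. Z1 = {t1, t3, t4, t5, t6, t7}; fixed.
Sat(AF p) = {t1, t3, t4, t5, t6, t7}

{t1, t3, t4, t5, t6, t7}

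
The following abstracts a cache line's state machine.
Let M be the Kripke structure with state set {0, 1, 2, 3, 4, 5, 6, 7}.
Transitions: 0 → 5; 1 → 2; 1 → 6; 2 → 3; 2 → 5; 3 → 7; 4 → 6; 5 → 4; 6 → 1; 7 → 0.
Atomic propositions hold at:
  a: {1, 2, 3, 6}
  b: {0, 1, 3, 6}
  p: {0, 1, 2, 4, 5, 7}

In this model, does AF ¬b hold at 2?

Sat(¬b) = {2, 4, 5, 7}
AF ¬b: least fixpoint, start Z0 = {2, 4, 5, 7}, add states with every successor in Z. Z1 = {0, 2, 3, 4, 5, 7}; fixed.
Sat(AF ¬b) = {0, 2, 3, 4, 5, 7}
2 ∈ Sat(AF ¬b) = {0, 2, 3, 4, 5, 7}, so the formula holds at 2.

Yes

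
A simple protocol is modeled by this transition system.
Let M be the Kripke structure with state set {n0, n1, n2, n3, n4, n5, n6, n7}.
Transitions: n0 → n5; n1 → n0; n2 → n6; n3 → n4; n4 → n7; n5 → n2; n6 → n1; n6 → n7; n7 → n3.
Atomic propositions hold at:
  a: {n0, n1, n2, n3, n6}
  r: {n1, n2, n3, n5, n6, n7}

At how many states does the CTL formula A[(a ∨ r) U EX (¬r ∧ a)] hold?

Sat(a ∨ r) = {n0, n1, n2, n3, n5, n6, n7}
Sat(¬r) = {n0, n4}
Sat(¬r ∧ a) = {n0}
Sat(EX (¬r ∧ a)) = {s : some successor in {n0}} = {n1}
A[(a ∨ r) U EX (¬r ∧ a)]: least fixpoint, start Z0 = Sat(EX (¬r ∧ a)) = {n1}, add states in Sat(a ∨ r) with every successor in Z. Already a fixed point.
Sat(A[(a ∨ r) U EX (¬r ∧ a)]) = {n1}
|Sat(A[(a ∨ r) U EX (¬r ∧ a)])| = |{n1}| = 1.

1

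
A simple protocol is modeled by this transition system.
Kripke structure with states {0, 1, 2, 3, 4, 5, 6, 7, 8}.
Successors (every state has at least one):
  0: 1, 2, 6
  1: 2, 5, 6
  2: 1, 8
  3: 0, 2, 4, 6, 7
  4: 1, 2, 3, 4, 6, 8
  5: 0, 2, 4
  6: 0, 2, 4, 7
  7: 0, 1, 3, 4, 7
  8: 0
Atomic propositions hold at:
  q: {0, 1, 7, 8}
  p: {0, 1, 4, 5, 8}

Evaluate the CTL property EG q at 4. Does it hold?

No

EG q: greatest fixpoint, start Z0 = {0, 1, 7, 8}, keep only states in Sat with some successor in Z. Z1 = {0, 7, 8}; Z2 = {7, 8}; Z3 = {7}; fixed.
Sat(EG q) = {7}
4 ∉ Sat(EG q) = {7}, so the formula does not hold at 4.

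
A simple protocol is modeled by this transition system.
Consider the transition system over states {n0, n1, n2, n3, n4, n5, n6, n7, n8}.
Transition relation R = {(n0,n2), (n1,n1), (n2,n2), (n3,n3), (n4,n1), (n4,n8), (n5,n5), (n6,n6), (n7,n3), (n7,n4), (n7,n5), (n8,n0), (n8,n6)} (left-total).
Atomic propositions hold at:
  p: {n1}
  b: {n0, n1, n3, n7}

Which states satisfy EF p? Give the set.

EF p: least fixpoint, start Z0 = {n1}, add states with some successor in Z. Z1 = {n1, n4}; Z2 = {n1, n4, n7}; fixed.
Sat(EF p) = {n1, n4, n7}

{n1, n4, n7}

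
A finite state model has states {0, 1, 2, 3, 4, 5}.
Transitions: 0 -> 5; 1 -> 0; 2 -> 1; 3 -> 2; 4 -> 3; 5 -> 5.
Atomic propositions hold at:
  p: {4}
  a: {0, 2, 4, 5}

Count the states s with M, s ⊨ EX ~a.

2

Sat(~a) = {1, 3}
Sat(EX ~a) = {s : some successor in {1, 3}} = {2, 4}
|Sat(EX ~a)| = |{2, 4}| = 2.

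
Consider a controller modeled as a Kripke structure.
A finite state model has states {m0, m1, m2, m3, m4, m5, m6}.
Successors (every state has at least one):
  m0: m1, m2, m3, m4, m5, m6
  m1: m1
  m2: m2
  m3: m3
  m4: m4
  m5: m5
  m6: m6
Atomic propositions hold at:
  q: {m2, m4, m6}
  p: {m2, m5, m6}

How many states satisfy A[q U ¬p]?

Sat(¬p) = {m0, m1, m3, m4}
A[q U ¬p]: least fixpoint, start Z0 = Sat(¬p) = {m0, m1, m3, m4}, add states in Sat(q) with every successor in Z. Already a fixed point.
Sat(A[q U ¬p]) = {m0, m1, m3, m4}
|Sat(A[q U ¬p])| = |{m0, m1, m3, m4}| = 4.

4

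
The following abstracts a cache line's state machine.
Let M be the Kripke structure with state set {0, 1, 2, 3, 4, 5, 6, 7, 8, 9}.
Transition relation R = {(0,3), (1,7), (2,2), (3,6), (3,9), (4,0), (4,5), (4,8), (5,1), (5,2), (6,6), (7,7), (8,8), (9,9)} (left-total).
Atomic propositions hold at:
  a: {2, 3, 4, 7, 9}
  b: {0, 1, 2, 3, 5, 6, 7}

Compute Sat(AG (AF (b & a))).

Sat(b & a) = {2, 3, 7}
AF (b & a): least fixpoint, start Z0 = {2, 3, 7}, add states with every successor in Z. Z1 = {0, 1, 2, 3, 7}; Z2 = {0, 1, 2, 3, 5, 7}; fixed.
Sat(AF (b & a)) = {0, 1, 2, 3, 5, 7}
AG (AF (b & a)): greatest fixpoint, start Z0 = {0, 1, 2, 3, 5, 7}, keep only states in Sat with every successor in Z. Z1 = {0, 1, 2, 5, 7}; Z2 = {1, 2, 5, 7}; fixed.
Sat(AG (AF (b & a))) = {1, 2, 5, 7}

{1, 2, 5, 7}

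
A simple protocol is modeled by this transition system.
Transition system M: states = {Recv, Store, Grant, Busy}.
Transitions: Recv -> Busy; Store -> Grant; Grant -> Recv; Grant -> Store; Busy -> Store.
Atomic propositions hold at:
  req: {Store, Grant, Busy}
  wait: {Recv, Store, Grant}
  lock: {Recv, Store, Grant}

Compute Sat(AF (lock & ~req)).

Sat(~req) = {Recv}
Sat(lock & ~req) = {Recv}
AF (lock & ~req): least fixpoint, start Z0 = {Recv}, add states with every successor in Z. Already a fixed point.
Sat(AF (lock & ~req)) = {Recv}

{Recv}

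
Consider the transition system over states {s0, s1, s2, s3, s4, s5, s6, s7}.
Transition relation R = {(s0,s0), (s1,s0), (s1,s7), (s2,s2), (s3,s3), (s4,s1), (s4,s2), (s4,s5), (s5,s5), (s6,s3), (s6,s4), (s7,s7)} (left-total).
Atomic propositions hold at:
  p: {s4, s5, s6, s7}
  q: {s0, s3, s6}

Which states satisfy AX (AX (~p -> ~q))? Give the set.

Sat(~p) = {s0, s1, s2, s3}
Sat(~q) = {s1, s2, s4, s5, s7}
Sat(~p -> ~q) = {s1, s2, s4, s5, s6, s7}
Sat(AX (~p -> ~q)) = {s : every successor in {s1, s2, s4, s5, s6, s7}} = {s2, s4, s5, s7}
Sat(AX (AX (~p -> ~q))) = {s : every successor in {s2, s4, s5, s7}} = {s2, s5, s7}

{s2, s5, s7}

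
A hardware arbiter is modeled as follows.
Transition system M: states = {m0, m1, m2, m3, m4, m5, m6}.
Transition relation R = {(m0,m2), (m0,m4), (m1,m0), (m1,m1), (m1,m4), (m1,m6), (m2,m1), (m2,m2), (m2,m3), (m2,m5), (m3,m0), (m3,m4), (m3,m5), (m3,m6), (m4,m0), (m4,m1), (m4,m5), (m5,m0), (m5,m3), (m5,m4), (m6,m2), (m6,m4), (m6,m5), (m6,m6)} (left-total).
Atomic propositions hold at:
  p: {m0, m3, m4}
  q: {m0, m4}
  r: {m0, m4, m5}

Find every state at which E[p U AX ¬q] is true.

{m0, m2, m3, m4}

Sat(¬q) = {m1, m2, m3, m5, m6}
Sat(AX ¬q) = {s : every successor in {m1, m2, m3, m5, m6}} = {m2}
E[p U AX ¬q]: least fixpoint, start Z0 = Sat(AX ¬q) = {m2}, add states in Sat(p) with some successor in Z. Z1 = {m0, m2}; Z2 = {m0, m2, m3, m4}; fixed.
Sat(E[p U AX ¬q]) = {m0, m2, m3, m4}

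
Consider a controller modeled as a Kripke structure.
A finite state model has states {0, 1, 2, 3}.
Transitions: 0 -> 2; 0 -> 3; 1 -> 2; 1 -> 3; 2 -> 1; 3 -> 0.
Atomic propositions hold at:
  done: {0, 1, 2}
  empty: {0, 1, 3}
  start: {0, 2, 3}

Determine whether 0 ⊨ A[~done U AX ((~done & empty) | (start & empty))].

Sat(~done) = {3}
Sat(~done & empty) = {3}
Sat(start & empty) = {0, 3}
Sat((~done & empty) | (start & empty)) = {0, 3}
Sat(AX ((~done & empty) | (start & empty))) = {s : every successor in {0, 3}} = {3}
A[~done U AX ((~done & empty) | (start & empty))]: least fixpoint, start Z0 = Sat(AX ((~done & empty) | (start & empty))) = {3}, add states in Sat(~done) with every successor in Z. Already a fixed point.
Sat(A[~done U AX ((~done & empty) | (start & empty))]) = {3}
0 ∉ Sat(A[~done U AX ((~done & empty) | (start & empty))]) = {3}, so the formula does not hold at 0.

No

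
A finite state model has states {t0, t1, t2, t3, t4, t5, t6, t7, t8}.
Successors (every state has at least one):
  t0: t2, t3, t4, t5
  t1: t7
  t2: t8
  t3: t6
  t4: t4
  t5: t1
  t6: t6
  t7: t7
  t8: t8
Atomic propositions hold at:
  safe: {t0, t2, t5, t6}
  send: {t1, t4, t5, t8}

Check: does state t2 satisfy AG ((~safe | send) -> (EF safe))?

No

Sat(~safe) = {t1, t3, t4, t7, t8}
Sat(~safe | send) = {t1, t3, t4, t5, t7, t8}
EF safe: least fixpoint, start Z0 = {t0, t2, t5, t6}, add states with some successor in Z. Z1 = {t0, t2, t3, t5, t6}; fixed.
Sat(EF safe) = {t0, t2, t3, t5, t6}
Sat((~safe | send) -> (EF safe)) = {t0, t2, t3, t5, t6}
AG ((~safe | send) -> (EF safe)): greatest fixpoint, start Z0 = {t0, t2, t3, t5, t6}, keep only states in Sat with every successor in Z. Z1 = {t3, t6}; fixed.
Sat(AG ((~safe | send) -> (EF safe))) = {t3, t6}
t2 ∉ Sat(AG ((~safe | send) -> (EF safe))) = {t3, t6}, so the formula does not hold at t2.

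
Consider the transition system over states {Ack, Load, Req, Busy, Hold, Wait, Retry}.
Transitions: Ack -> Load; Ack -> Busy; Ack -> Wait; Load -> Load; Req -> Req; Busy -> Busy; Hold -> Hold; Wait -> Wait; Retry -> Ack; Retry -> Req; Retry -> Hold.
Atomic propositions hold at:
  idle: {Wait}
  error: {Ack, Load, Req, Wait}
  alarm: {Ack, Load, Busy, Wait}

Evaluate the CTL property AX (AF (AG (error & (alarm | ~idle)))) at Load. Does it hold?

Sat(~idle) = {Ack, Load, Req, Busy, Hold, Retry}
Sat(alarm | ~idle) = {Ack, Load, Req, Busy, Hold, Wait, Retry}
Sat(error & (alarm | ~idle)) = {Ack, Load, Req, Wait}
AG (error & (alarm | ~idle)): greatest fixpoint, start Z0 = {Ack, Load, Req, Wait}, keep only states in Sat with every successor in Z. Z1 = {Load, Req, Wait}; fixed.
Sat(AG (error & (alarm | ~idle))) = {Load, Req, Wait}
AF (AG (error & (alarm | ~idle))): least fixpoint, start Z0 = {Load, Req, Wait}, add states with every successor in Z. Already a fixed point.
Sat(AF (AG (error & (alarm | ~idle)))) = {Load, Req, Wait}
Sat(AX (AF (AG (error & (alarm | ~idle))))) = {s : every successor in {Load, Req, Wait}} = {Load, Req, Wait}
Load ∈ Sat(AX (AF (AG (error & (alarm | ~idle))))) = {Load, Req, Wait}, so the formula holds at Load.

Yes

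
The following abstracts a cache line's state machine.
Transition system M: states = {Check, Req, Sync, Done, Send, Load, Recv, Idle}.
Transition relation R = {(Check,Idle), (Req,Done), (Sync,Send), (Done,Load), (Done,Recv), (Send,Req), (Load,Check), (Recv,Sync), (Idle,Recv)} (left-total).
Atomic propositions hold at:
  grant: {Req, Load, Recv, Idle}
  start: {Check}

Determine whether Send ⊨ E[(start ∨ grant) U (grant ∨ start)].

No

Sat(start ∨ grant) = {Check, Req, Load, Recv, Idle}
Sat(grant ∨ start) = {Check, Req, Load, Recv, Idle}
E[(start ∨ grant) U (grant ∨ start)]: least fixpoint, start Z0 = Sat((grant ∨ start)) = {Check, Req, Load, Recv, Idle}, add states in Sat(start ∨ grant) with some successor in Z. Already a fixed point.
Sat(E[(start ∨ grant) U (grant ∨ start)]) = {Check, Req, Load, Recv, Idle}
Send ∉ Sat(E[(start ∨ grant) U (grant ∨ start)]) = {Check, Req, Load, Recv, Idle}, so the formula does not hold at Send.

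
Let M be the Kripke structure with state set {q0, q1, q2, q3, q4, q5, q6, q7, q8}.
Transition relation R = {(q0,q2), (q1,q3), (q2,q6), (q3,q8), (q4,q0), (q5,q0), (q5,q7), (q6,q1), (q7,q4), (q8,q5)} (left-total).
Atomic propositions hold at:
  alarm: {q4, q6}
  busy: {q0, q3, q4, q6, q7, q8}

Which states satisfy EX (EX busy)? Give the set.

Sat(EX busy) = {s : some successor in {q0, q3, q4, q6, q7, q8}} = {q1, q2, q3, q4, q5, q7}
Sat(EX (EX busy)) = {s : some successor in {q1, q2, q3, q4, q5, q7}} = {q0, q1, q5, q6, q7, q8}

{q0, q1, q5, q6, q7, q8}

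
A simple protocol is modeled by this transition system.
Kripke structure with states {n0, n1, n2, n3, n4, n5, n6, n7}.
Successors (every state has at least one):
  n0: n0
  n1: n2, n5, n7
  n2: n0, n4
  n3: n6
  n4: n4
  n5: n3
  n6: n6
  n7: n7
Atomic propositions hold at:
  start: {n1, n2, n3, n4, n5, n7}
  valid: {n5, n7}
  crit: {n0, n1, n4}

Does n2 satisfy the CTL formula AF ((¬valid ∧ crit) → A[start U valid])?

Sat(¬valid) = {n0, n1, n2, n3, n4, n6}
Sat(¬valid ∧ crit) = {n0, n1, n4}
A[start U valid]: least fixpoint, start Z0 = Sat(valid) = {n5, n7}, add states in Sat(start) with every successor in Z. Already a fixed point.
Sat(A[start U valid]) = {n5, n7}
Sat((¬valid ∧ crit) → A[start U valid]) = {n2, n3, n5, n6, n7}
AF ((¬valid ∧ crit) → A[start U valid]): least fixpoint, start Z0 = {n2, n3, n5, n6, n7}, add states with every successor in Z. Z1 = {n1, n2, n3, n5, n6, n7}; fixed.
Sat(AF ((¬valid ∧ crit) → A[start U valid])) = {n1, n2, n3, n5, n6, n7}
n2 ∈ Sat(AF ((¬valid ∧ crit) → A[start U valid])) = {n1, n2, n3, n5, n6, n7}, so the formula holds at n2.

Yes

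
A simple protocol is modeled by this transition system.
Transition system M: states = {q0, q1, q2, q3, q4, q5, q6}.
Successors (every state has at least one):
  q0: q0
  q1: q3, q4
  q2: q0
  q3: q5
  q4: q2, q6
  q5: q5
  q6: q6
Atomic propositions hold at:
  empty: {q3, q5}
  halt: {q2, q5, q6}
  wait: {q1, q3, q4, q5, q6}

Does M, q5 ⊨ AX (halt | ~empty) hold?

Yes

Sat(~empty) = {q0, q1, q2, q4, q6}
Sat(halt | ~empty) = {q0, q1, q2, q4, q5, q6}
Sat(AX (halt | ~empty)) = {s : every successor in {q0, q1, q2, q4, q5, q6}} = {q0, q2, q3, q4, q5, q6}
q5 ∈ Sat(AX (halt | ~empty)) = {q0, q2, q3, q4, q5, q6}, so the formula holds at q5.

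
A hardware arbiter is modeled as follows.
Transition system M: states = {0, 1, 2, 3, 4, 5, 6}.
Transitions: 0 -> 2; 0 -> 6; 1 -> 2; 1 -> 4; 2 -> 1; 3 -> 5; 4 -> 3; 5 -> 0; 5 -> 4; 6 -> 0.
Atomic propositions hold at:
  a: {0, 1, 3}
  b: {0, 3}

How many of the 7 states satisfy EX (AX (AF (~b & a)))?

Sat(~b) = {1, 2, 4, 5, 6}
Sat(~b & a) = {1}
AF (~b & a): least fixpoint, start Z0 = {1}, add states with every successor in Z. Z1 = {1, 2}; fixed.
Sat(AF (~b & a)) = {1, 2}
Sat(AX (AF (~b & a))) = {s : every successor in {1, 2}} = {2}
Sat(EX (AX (AF (~b & a)))) = {s : some successor in {2}} = {0, 1}
|Sat(EX (AX (AF (~b & a))))| = |{0, 1}| = 2.

2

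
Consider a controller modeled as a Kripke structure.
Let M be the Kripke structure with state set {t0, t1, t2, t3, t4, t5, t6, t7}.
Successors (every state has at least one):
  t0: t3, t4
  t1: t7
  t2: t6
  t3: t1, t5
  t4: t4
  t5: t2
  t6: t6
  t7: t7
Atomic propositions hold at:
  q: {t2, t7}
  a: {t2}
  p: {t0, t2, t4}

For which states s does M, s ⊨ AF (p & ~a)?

Sat(~a) = {t0, t1, t3, t4, t5, t6, t7}
Sat(p & ~a) = {t0, t4}
AF (p & ~a): least fixpoint, start Z0 = {t0, t4}, add states with every successor in Z. Already a fixed point.
Sat(AF (p & ~a)) = {t0, t4}

{t0, t4}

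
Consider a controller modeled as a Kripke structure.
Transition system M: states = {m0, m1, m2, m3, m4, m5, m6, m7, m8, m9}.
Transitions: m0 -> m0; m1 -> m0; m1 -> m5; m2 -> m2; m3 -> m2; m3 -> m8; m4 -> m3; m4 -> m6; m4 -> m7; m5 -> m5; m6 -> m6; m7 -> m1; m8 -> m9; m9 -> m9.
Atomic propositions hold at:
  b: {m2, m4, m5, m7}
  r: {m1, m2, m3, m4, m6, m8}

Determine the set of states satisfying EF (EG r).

EG r: greatest fixpoint, start Z0 = {m1, m2, m3, m4, m6, m8}, keep only states in Sat with some successor in Z. Z1 = {m2, m3, m4, m6}; fixed.
Sat(EG r) = {m2, m3, m4, m6}
EF (EG r): least fixpoint, start Z0 = {m2, m3, m4, m6}, add states with some successor in Z. Already a fixed point.
Sat(EF (EG r)) = {m2, m3, m4, m6}

{m2, m3, m4, m6}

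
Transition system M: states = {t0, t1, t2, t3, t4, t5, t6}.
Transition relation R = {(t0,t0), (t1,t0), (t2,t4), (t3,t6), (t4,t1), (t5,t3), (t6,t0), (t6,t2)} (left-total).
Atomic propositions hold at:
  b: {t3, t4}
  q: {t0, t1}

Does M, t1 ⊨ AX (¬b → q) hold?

Sat(¬b) = {t0, t1, t2, t5, t6}
Sat(¬b → q) = {t0, t1, t3, t4}
Sat(AX (¬b → q)) = {s : every successor in {t0, t1, t3, t4}} = {t0, t1, t2, t4, t5}
t1 ∈ Sat(AX (¬b → q)) = {t0, t1, t2, t4, t5}, so the formula holds at t1.

Yes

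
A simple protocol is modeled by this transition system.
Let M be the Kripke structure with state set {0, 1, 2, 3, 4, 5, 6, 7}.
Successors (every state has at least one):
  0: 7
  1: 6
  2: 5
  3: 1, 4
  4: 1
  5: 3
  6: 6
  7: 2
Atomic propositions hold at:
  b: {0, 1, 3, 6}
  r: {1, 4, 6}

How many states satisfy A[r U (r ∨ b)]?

Sat(r ∨ b) = {0, 1, 3, 4, 6}
A[r U (r ∨ b)]: least fixpoint, start Z0 = Sat((r ∨ b)) = {0, 1, 3, 4, 6}, add states in Sat(r) with every successor in Z. Already a fixed point.
Sat(A[r U (r ∨ b)]) = {0, 1, 3, 4, 6}
|Sat(A[r U (r ∨ b)])| = |{0, 1, 3, 4, 6}| = 5.

5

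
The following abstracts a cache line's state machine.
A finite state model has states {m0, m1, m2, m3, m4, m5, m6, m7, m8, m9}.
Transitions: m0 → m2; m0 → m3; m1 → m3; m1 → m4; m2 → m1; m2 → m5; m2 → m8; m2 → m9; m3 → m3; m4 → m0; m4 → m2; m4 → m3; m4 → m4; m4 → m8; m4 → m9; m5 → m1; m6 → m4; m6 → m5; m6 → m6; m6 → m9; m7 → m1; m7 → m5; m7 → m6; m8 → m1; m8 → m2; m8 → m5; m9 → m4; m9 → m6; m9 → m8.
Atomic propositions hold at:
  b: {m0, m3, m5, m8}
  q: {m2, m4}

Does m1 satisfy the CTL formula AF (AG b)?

AG b: greatest fixpoint, start Z0 = {m0, m3, m5, m8}, keep only states in Sat with every successor in Z. Z1 = {m3}; fixed.
Sat(AG b) = {m3}
AF (AG b): least fixpoint, start Z0 = {m3}, add states with every successor in Z. Already a fixed point.
Sat(AF (AG b)) = {m3}
m1 ∉ Sat(AF (AG b)) = {m3}, so the formula does not hold at m1.

No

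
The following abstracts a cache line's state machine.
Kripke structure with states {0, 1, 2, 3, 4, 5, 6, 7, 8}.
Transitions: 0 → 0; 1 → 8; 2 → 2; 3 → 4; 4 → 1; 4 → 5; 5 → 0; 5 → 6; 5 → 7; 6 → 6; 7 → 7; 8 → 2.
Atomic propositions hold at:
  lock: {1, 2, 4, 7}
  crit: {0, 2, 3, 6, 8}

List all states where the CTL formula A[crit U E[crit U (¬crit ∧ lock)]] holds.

{1, 3, 4, 7}

Sat(¬crit) = {1, 4, 5, 7}
Sat(¬crit ∧ lock) = {1, 4, 7}
E[crit U (¬crit ∧ lock)]: least fixpoint, start Z0 = Sat((¬crit ∧ lock)) = {1, 4, 7}, add states in Sat(crit) with some successor in Z. Z1 = {1, 3, 4, 7}; fixed.
Sat(E[crit U (¬crit ∧ lock)]) = {1, 3, 4, 7}
A[crit U E[crit U (¬crit ∧ lock)]]: least fixpoint, start Z0 = Sat(E[crit U (¬crit ∧ lock)]) = {1, 3, 4, 7}, add states in Sat(crit) with every successor in Z. Already a fixed point.
Sat(A[crit U E[crit U (¬crit ∧ lock)]]) = {1, 3, 4, 7}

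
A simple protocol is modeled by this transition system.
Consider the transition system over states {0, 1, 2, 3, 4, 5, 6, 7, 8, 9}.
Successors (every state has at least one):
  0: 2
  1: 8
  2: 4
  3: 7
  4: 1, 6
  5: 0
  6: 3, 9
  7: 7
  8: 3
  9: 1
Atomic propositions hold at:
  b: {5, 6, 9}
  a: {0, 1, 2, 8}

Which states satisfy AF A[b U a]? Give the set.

A[b U a]: least fixpoint, start Z0 = Sat(a) = {0, 1, 2, 8}, add states in Sat(b) with every successor in Z. Z1 = {0, 1, 2, 5, 8, 9}; fixed.
Sat(A[b U a]) = {0, 1, 2, 5, 8, 9}
AF A[b U a]: least fixpoint, start Z0 = {0, 1, 2, 5, 8, 9}, add states with every successor in Z. Already a fixed point.
Sat(AF A[b U a]) = {0, 1, 2, 5, 8, 9}

{0, 1, 2, 5, 8, 9}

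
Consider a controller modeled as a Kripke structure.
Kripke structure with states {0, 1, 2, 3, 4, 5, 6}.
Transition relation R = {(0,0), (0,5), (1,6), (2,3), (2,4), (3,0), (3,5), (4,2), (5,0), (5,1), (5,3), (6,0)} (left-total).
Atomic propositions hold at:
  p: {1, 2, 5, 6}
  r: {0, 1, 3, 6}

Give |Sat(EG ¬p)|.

Sat(¬p) = {0, 3, 4}
EG ¬p: greatest fixpoint, start Z0 = {0, 3, 4}, keep only states in Sat with some successor in Z. Z1 = {0, 3}; fixed.
Sat(EG ¬p) = {0, 3}
|Sat(EG ¬p)| = |{0, 3}| = 2.

2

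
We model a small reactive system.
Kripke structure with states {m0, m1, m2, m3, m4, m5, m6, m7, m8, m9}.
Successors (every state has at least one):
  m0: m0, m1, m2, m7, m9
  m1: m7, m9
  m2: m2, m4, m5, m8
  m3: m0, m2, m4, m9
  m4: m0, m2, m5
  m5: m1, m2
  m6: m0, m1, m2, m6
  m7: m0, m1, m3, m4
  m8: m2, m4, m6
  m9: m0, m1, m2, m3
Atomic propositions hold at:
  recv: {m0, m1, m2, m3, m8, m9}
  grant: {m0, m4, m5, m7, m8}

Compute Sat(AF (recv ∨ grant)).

{m0, m1, m2, m3, m4, m5, m7, m8, m9}

Sat(recv ∨ grant) = {m0, m1, m2, m3, m4, m5, m7, m8, m9}
AF (recv ∨ grant): least fixpoint, start Z0 = {m0, m1, m2, m3, m4, m5, m7, m8, m9}, add states with every successor in Z. Already a fixed point.
Sat(AF (recv ∨ grant)) = {m0, m1, m2, m3, m4, m5, m7, m8, m9}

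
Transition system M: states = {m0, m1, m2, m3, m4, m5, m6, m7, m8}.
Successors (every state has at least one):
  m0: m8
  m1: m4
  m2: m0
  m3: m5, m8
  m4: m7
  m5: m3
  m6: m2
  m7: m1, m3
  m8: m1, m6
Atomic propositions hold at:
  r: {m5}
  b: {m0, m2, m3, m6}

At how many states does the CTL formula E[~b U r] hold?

1

Sat(~b) = {m1, m4, m5, m7, m8}
E[~b U r]: least fixpoint, start Z0 = Sat(r) = {m5}, add states in Sat(~b) with some successor in Z. Already a fixed point.
Sat(E[~b U r]) = {m5}
|Sat(E[~b U r])| = |{m5}| = 1.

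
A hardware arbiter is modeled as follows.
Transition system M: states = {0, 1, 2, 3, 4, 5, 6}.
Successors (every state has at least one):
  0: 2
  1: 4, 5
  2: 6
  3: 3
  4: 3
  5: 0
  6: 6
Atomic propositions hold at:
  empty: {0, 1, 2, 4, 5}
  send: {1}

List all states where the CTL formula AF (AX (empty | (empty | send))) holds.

{0, 1, 5}

Sat(empty | send) = {0, 1, 2, 4, 5}
Sat(empty | (empty | send)) = {0, 1, 2, 4, 5}
Sat(AX (empty | (empty | send))) = {s : every successor in {0, 1, 2, 4, 5}} = {0, 1, 5}
AF (AX (empty | (empty | send))): least fixpoint, start Z0 = {0, 1, 5}, add states with every successor in Z. Already a fixed point.
Sat(AF (AX (empty | (empty | send)))) = {0, 1, 5}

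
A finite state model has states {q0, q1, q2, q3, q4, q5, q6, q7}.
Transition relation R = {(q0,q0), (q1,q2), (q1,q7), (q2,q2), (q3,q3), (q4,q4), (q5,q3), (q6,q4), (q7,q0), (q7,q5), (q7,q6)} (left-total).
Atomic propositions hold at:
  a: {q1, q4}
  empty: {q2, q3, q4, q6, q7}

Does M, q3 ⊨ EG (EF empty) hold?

EF empty: least fixpoint, start Z0 = {q2, q3, q4, q6, q7}, add states with some successor in Z. Z1 = {q1, q2, q3, q4, q5, q6, q7}; fixed.
Sat(EF empty) = {q1, q2, q3, q4, q5, q6, q7}
EG (EF empty): greatest fixpoint, start Z0 = {q1, q2, q3, q4, q5, q6, q7}, keep only states in Sat with some successor in Z. Already a fixed point.
Sat(EG (EF empty)) = {q1, q2, q3, q4, q5, q6, q7}
q3 ∈ Sat(EG (EF empty)) = {q1, q2, q3, q4, q5, q6, q7}, so the formula holds at q3.

Yes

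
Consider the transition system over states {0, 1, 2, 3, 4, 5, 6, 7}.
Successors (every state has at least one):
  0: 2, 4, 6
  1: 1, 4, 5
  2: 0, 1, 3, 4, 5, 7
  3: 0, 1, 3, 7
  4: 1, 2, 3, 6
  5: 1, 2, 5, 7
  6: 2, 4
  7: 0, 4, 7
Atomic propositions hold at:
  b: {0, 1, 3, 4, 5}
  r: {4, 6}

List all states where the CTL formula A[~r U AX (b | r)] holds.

{1}

Sat(~r) = {0, 1, 2, 3, 5, 7}
Sat(b | r) = {0, 1, 3, 4, 5, 6}
Sat(AX (b | r)) = {s : every successor in {0, 1, 3, 4, 5, 6}} = {1}
A[~r U AX (b | r)]: least fixpoint, start Z0 = Sat(AX (b | r)) = {1}, add states in Sat(~r) with every successor in Z. Already a fixed point.
Sat(A[~r U AX (b | r)]) = {1}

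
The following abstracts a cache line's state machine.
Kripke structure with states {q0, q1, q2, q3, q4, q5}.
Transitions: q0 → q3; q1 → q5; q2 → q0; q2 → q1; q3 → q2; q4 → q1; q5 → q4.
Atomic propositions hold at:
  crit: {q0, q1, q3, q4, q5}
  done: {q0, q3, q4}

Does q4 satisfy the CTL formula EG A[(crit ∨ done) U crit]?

Yes

Sat(crit ∨ done) = {q0, q1, q3, q4, q5}
A[(crit ∨ done) U crit]: least fixpoint, start Z0 = Sat(crit) = {q0, q1, q3, q4, q5}, add states in Sat(crit ∨ done) with every successor in Z. Already a fixed point.
Sat(A[(crit ∨ done) U crit]) = {q0, q1, q3, q4, q5}
EG A[(crit ∨ done) U crit]: greatest fixpoint, start Z0 = {q0, q1, q3, q4, q5}, keep only states in Sat with some successor in Z. Z1 = {q0, q1, q4, q5}; Z2 = {q1, q4, q5}; fixed.
Sat(EG A[(crit ∨ done) U crit]) = {q1, q4, q5}
q4 ∈ Sat(EG A[(crit ∨ done) U crit]) = {q1, q4, q5}, so the formula holds at q4.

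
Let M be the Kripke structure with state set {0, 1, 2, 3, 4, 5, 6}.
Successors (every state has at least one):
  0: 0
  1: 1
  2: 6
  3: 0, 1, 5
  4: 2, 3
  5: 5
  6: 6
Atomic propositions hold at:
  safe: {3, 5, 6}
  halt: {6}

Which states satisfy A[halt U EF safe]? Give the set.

{2, 3, 4, 5, 6}

EF safe: least fixpoint, start Z0 = {3, 5, 6}, add states with some successor in Z. Z1 = {2, 3, 4, 5, 6}; fixed.
Sat(EF safe) = {2, 3, 4, 5, 6}
A[halt U EF safe]: least fixpoint, start Z0 = Sat(EF safe) = {2, 3, 4, 5, 6}, add states in Sat(halt) with every successor in Z. Already a fixed point.
Sat(A[halt U EF safe]) = {2, 3, 4, 5, 6}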